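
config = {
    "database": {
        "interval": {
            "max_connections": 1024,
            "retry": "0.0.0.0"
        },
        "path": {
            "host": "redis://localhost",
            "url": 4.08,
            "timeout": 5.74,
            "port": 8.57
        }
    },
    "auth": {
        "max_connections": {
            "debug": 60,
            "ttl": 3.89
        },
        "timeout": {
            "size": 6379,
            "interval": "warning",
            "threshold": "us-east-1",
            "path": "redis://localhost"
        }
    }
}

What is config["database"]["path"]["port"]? 8.57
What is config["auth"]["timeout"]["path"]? "redis://localhost"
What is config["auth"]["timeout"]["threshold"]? "us-east-1"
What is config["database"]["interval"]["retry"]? "0.0.0.0"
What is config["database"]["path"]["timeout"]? 5.74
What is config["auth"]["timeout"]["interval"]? "warning"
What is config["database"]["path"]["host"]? "redis://localhost"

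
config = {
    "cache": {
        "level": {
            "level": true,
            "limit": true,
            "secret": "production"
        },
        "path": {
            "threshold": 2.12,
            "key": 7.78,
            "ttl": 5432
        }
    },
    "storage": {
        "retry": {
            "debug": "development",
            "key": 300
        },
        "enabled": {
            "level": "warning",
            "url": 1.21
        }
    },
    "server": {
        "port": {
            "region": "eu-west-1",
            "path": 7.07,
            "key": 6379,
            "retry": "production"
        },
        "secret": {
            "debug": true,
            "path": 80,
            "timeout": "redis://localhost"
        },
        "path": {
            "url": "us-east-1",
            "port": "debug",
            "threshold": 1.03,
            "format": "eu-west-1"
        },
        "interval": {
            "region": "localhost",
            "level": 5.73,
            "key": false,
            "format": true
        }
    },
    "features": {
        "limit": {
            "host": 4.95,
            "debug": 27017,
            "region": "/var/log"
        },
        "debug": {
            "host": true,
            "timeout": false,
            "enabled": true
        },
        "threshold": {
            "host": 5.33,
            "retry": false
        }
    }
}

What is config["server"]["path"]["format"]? "eu-west-1"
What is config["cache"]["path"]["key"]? 7.78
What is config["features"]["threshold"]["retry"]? False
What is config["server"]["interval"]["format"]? True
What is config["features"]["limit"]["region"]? "/var/log"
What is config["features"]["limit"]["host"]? 4.95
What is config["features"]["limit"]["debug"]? 27017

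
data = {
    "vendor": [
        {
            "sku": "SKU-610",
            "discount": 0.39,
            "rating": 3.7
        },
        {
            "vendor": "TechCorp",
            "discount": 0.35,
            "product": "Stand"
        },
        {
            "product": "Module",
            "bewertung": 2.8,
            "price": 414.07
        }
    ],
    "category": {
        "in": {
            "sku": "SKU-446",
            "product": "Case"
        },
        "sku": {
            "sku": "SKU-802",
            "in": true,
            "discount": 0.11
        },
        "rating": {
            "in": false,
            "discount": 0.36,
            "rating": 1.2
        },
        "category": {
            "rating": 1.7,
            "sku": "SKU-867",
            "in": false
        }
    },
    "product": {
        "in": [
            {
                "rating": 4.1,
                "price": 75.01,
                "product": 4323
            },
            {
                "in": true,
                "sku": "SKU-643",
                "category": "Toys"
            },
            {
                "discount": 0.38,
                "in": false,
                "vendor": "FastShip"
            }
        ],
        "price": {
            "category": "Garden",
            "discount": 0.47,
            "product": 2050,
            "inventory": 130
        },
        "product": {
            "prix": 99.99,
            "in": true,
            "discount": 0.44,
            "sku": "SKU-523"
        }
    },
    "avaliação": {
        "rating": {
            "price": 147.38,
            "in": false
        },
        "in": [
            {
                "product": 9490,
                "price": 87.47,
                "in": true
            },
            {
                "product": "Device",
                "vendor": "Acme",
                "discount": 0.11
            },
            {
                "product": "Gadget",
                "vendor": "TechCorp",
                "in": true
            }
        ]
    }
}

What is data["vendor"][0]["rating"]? 3.7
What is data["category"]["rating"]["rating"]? 1.2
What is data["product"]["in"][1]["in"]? True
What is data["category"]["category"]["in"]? False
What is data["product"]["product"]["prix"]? 99.99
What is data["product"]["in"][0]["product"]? 4323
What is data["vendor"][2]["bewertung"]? 2.8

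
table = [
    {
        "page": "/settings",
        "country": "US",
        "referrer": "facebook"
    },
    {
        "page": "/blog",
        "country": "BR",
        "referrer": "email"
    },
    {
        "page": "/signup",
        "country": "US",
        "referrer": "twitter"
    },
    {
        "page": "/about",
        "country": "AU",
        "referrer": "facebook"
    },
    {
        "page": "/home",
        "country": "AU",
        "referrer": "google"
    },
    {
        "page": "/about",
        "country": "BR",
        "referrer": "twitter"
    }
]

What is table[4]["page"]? "/home"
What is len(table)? 6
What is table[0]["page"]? "/settings"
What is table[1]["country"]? "BR"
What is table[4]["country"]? "AU"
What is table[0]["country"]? "US"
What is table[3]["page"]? "/about"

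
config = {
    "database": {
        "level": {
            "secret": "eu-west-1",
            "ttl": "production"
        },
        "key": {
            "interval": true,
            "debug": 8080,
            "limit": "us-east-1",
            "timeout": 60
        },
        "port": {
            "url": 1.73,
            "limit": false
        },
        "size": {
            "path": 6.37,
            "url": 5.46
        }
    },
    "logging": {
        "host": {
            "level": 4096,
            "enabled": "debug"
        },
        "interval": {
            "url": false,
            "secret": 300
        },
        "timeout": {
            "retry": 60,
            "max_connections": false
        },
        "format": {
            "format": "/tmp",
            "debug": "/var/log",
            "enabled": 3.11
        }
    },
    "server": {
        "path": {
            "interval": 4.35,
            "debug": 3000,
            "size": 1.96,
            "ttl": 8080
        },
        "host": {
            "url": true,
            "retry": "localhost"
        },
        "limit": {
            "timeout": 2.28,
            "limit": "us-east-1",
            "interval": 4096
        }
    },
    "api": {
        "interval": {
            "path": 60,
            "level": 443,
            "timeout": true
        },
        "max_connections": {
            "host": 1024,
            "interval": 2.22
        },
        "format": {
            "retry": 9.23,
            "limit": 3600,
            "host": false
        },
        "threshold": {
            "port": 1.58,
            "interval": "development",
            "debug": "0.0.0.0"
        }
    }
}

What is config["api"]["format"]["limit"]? 3600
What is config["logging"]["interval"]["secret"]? 300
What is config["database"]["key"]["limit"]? "us-east-1"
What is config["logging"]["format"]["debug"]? "/var/log"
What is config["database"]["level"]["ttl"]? "production"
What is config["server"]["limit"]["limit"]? "us-east-1"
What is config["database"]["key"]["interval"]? True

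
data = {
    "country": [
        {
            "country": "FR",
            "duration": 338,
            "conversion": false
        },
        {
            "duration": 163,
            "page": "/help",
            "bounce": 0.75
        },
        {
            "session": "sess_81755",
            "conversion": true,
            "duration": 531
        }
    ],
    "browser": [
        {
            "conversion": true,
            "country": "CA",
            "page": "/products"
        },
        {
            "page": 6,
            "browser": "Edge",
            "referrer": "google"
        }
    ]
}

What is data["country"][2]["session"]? "sess_81755"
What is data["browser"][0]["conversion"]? True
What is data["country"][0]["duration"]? 338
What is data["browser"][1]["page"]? 6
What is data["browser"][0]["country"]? "CA"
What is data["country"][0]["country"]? "FR"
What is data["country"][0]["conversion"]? False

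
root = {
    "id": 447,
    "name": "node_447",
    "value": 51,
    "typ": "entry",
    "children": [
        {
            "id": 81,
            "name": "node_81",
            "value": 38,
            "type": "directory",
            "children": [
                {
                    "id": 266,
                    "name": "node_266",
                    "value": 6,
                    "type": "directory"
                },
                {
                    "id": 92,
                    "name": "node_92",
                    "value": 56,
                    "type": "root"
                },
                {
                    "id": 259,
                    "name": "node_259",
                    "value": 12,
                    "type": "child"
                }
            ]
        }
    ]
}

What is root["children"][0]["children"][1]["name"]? "node_92"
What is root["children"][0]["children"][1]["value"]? 56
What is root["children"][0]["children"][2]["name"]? "node_259"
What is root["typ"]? "entry"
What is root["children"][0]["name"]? "node_81"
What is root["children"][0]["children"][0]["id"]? 266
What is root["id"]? 447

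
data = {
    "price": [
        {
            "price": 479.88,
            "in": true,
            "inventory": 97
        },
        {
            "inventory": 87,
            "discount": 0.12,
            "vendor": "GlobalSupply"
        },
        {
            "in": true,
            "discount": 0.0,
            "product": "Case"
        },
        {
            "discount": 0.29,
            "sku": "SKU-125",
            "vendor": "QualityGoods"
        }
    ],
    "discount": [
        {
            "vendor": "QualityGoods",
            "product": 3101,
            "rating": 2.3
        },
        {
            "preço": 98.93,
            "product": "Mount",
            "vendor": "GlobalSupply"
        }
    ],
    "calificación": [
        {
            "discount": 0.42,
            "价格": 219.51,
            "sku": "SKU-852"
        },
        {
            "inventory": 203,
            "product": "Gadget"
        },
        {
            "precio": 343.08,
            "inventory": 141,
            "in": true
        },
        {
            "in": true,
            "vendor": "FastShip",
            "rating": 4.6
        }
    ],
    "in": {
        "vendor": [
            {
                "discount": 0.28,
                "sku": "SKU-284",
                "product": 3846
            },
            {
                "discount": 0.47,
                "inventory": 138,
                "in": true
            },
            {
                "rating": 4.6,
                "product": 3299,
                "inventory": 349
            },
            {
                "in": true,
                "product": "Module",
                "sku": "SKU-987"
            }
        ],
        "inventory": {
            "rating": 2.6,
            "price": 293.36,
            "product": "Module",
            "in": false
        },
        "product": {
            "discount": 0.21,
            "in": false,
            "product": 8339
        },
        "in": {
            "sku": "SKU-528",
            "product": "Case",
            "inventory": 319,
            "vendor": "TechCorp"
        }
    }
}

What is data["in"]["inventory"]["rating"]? 2.6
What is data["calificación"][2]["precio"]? 343.08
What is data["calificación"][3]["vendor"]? "FastShip"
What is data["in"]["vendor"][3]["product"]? "Module"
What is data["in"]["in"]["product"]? "Case"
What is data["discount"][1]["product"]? "Mount"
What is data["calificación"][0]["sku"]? "SKU-852"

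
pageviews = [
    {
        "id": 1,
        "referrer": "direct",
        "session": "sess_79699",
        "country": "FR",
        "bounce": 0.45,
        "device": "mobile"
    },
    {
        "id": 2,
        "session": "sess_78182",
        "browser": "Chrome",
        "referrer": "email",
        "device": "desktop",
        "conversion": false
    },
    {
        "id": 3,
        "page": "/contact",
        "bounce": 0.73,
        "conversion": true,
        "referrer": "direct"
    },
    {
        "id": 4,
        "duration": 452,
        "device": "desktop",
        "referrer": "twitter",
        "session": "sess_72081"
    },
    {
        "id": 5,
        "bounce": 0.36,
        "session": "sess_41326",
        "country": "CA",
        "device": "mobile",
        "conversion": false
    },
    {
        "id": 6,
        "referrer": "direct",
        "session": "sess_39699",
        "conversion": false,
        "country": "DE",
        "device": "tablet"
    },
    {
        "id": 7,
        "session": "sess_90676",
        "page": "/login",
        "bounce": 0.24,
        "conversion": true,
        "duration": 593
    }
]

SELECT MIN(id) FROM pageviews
1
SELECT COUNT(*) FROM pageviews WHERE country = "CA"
1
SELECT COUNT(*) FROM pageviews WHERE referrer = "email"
1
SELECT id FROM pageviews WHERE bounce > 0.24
[1, 3, 5]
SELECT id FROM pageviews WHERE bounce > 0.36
[1, 3]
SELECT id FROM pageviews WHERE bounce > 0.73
[]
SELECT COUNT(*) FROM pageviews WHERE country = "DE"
1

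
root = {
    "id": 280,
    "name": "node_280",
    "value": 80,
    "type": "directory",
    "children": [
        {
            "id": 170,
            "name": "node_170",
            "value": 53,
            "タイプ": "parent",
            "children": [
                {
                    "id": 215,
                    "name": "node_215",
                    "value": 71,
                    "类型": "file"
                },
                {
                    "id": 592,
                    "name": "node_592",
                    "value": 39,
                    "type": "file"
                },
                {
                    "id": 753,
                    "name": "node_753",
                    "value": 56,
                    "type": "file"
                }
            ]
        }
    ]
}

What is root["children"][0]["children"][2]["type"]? "file"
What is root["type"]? "directory"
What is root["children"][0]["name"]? "node_170"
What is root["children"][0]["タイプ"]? "parent"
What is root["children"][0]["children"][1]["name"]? "node_592"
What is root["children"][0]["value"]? 53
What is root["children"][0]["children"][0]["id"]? 215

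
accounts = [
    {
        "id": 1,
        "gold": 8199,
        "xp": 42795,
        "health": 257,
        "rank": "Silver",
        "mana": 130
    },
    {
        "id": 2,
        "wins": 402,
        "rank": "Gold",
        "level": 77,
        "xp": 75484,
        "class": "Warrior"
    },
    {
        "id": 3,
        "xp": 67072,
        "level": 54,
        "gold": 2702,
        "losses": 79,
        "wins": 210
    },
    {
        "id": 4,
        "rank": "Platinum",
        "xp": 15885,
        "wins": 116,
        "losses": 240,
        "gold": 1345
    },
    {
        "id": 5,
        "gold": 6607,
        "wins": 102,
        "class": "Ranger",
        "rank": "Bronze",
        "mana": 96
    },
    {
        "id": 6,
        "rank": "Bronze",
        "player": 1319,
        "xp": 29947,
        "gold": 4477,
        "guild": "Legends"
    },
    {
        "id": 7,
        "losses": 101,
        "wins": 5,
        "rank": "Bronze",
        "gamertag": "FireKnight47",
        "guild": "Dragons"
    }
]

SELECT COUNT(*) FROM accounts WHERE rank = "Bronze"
3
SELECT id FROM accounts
[1, 2, 3, 4, 5, 6, 7]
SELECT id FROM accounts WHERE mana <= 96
[5]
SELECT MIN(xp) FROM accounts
15885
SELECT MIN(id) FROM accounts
1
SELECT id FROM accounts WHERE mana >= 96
[1, 5]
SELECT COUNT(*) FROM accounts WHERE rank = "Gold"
1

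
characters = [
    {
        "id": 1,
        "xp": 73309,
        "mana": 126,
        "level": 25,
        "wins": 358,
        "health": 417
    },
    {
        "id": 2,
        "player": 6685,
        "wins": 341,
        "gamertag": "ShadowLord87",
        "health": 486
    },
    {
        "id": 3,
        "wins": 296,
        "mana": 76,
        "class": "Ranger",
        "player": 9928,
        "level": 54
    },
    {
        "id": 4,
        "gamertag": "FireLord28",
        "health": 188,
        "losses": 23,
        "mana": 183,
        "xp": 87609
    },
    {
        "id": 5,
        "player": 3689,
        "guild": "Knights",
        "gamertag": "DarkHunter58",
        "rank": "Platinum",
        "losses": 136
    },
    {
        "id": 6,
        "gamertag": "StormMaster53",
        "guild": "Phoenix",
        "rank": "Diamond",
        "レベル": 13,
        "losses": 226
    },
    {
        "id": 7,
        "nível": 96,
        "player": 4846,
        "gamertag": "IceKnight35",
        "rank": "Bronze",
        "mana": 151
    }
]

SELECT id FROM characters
[1, 2, 3, 4, 5, 6, 7]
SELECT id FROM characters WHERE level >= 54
[3]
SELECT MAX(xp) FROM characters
87609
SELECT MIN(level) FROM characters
25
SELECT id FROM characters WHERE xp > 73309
[4]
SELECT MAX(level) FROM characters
54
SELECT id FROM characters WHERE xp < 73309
[]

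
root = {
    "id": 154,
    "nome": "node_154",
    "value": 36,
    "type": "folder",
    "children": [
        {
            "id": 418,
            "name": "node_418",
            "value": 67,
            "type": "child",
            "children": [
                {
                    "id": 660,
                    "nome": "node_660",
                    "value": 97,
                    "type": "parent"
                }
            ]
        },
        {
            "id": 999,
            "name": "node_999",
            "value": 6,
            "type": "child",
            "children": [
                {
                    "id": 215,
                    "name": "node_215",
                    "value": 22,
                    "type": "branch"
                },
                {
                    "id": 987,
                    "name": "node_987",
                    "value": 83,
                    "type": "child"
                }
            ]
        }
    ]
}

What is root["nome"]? "node_154"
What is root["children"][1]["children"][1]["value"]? 83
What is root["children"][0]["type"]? "child"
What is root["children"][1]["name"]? "node_999"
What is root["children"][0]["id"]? 418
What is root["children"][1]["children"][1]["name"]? "node_987"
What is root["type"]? "folder"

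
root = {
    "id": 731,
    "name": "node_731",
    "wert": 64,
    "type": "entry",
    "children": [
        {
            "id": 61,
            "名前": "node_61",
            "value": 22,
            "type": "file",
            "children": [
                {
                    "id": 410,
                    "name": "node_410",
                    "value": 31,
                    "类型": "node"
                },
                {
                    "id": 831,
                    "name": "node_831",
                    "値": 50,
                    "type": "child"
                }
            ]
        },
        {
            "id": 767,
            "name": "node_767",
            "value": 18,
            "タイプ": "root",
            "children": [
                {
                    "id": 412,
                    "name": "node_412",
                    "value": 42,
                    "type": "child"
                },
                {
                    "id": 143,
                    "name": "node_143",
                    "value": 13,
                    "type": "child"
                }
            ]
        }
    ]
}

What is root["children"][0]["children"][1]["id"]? 831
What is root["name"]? "node_731"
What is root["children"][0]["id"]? 61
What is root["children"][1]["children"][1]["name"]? "node_143"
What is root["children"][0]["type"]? "file"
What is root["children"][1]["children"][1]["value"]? 13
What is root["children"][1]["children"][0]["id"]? 412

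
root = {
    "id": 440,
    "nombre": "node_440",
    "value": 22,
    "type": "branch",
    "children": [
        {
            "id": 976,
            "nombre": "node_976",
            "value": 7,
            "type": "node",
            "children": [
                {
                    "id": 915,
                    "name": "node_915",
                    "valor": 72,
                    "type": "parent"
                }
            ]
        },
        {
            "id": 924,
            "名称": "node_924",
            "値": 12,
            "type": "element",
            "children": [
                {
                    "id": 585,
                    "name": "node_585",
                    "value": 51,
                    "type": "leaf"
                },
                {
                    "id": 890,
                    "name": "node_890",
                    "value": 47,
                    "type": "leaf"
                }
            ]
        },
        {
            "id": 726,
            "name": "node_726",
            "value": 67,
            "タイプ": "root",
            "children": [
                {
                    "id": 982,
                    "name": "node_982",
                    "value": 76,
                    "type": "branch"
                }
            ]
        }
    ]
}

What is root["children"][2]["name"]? "node_726"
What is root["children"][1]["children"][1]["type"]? "leaf"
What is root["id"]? 440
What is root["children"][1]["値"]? 12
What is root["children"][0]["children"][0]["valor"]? 72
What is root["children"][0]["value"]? 7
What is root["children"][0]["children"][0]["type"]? "parent"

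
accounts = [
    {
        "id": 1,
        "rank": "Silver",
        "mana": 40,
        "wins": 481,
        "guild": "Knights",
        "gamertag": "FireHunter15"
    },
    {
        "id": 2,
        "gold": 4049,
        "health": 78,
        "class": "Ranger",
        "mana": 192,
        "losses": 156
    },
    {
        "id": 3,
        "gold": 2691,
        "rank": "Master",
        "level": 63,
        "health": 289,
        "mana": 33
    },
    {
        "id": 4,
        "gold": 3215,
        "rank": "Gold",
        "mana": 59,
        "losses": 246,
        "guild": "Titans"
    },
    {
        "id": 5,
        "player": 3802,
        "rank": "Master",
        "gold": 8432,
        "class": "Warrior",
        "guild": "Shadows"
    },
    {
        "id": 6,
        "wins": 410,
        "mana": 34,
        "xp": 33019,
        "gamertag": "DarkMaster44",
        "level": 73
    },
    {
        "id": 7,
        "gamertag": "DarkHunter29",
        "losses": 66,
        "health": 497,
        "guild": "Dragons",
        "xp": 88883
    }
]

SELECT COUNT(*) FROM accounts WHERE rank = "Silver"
1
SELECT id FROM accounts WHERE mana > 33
[1, 2, 4, 6]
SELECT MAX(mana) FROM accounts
192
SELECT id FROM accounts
[1, 2, 3, 4, 5, 6, 7]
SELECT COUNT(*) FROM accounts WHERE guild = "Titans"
1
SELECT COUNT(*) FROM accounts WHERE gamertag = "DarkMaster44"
1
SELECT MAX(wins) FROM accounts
481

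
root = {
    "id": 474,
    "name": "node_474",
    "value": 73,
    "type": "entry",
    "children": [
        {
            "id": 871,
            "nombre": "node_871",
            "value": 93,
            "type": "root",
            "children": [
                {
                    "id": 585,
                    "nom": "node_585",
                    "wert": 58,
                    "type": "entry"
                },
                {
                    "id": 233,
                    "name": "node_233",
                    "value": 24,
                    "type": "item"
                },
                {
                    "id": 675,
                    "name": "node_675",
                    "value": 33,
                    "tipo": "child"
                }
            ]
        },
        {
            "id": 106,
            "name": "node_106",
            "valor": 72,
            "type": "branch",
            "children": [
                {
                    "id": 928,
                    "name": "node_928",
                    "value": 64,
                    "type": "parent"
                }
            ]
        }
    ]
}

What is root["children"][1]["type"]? "branch"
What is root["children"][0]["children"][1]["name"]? "node_233"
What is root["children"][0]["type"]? "root"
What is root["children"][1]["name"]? "node_106"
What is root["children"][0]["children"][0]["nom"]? "node_585"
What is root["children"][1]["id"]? 106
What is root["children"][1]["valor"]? 72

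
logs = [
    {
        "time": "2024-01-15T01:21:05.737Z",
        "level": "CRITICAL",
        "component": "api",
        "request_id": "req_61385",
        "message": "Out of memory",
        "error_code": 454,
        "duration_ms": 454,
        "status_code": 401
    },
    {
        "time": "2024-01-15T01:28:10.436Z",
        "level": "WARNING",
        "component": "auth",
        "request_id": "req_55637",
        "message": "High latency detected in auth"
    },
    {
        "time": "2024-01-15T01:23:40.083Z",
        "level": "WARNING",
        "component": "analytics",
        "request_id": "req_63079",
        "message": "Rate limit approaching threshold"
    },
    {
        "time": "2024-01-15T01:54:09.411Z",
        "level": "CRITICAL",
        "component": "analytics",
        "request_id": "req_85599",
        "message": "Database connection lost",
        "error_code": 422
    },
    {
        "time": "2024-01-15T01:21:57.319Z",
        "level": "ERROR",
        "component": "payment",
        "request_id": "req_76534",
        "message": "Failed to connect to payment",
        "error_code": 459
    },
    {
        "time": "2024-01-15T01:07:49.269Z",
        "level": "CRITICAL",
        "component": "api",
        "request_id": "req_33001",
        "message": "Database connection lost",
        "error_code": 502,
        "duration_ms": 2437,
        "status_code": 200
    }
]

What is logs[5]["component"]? "api"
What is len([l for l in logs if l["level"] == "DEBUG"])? 0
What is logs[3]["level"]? "CRITICAL"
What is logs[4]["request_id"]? "req_76534"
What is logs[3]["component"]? "analytics"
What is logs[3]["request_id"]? "req_85599"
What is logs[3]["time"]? "2024-01-15T01:54:09.411Z"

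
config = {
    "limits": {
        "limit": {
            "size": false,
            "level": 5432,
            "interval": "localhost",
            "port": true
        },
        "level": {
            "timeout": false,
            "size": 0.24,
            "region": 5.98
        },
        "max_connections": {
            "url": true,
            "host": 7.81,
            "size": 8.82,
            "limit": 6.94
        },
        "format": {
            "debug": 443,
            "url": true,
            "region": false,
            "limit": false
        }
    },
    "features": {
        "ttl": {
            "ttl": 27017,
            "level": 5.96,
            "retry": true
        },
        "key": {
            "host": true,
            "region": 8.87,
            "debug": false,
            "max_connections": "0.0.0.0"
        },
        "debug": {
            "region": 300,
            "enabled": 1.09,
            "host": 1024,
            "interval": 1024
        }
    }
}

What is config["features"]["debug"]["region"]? 300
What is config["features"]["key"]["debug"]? False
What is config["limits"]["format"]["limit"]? False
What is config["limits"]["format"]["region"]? False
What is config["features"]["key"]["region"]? 8.87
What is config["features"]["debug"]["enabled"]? 1.09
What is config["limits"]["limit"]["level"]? 5432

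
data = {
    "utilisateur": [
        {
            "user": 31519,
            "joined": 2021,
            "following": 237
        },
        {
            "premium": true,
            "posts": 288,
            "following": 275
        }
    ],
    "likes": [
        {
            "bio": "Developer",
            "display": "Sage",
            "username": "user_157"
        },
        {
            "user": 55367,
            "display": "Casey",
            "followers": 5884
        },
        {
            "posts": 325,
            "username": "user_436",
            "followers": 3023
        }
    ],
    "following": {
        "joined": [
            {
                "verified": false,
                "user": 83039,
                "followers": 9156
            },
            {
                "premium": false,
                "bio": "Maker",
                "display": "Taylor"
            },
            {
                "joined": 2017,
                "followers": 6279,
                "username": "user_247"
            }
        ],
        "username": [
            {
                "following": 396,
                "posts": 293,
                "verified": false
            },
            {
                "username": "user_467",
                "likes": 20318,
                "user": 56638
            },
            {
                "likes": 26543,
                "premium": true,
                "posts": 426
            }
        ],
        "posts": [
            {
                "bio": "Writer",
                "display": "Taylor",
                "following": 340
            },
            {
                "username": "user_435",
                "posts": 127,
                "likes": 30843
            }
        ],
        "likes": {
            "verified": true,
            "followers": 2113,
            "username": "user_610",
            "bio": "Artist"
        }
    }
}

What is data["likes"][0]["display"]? "Sage"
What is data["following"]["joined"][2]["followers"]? 6279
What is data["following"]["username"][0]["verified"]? False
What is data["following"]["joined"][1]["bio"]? "Maker"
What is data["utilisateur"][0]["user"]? 31519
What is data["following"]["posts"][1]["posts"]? 127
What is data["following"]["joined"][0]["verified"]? False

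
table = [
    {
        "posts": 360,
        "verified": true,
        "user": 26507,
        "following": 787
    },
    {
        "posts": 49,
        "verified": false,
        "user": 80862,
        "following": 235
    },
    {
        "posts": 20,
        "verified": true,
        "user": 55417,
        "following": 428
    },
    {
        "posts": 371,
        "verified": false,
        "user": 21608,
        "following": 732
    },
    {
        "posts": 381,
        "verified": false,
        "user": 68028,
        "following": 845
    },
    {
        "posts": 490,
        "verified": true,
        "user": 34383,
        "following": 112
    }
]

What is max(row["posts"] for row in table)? 490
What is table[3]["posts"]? 371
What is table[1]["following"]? 235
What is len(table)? 6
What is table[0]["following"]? 787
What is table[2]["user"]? 55417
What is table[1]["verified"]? False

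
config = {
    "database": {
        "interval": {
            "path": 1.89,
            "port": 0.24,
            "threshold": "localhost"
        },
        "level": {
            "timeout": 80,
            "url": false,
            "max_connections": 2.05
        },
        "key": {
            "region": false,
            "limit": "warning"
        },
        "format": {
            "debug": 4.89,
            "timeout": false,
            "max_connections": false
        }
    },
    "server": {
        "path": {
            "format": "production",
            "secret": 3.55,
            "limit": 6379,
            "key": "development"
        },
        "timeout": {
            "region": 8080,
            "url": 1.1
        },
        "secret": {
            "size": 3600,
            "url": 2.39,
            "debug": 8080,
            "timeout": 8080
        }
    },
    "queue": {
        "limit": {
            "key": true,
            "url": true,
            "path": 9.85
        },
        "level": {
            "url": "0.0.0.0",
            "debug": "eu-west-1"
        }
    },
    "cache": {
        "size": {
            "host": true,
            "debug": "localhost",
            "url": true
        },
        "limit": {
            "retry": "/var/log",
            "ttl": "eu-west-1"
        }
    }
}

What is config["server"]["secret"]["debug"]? 8080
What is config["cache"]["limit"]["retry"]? "/var/log"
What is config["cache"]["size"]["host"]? True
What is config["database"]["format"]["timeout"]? False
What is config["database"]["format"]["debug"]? 4.89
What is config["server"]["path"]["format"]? "production"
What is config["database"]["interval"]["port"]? 0.24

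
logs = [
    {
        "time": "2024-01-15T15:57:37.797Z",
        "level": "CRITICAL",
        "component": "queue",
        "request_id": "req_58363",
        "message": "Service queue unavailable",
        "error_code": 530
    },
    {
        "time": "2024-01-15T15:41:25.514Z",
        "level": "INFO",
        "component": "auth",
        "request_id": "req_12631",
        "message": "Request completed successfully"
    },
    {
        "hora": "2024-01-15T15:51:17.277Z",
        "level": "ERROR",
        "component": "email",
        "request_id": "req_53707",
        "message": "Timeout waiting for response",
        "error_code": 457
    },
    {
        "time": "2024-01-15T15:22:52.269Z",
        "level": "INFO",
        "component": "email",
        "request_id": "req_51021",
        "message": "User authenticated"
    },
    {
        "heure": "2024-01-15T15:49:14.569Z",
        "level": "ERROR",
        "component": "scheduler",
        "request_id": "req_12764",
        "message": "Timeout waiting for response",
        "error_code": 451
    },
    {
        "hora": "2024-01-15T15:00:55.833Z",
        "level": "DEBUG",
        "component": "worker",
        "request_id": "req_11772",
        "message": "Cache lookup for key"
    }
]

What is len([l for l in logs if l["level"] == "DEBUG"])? 1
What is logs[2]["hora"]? "2024-01-15T15:51:17.277Z"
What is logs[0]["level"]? "CRITICAL"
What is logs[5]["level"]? "DEBUG"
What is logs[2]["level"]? "ERROR"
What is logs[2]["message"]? "Timeout waiting for response"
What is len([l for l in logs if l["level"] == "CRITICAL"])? 1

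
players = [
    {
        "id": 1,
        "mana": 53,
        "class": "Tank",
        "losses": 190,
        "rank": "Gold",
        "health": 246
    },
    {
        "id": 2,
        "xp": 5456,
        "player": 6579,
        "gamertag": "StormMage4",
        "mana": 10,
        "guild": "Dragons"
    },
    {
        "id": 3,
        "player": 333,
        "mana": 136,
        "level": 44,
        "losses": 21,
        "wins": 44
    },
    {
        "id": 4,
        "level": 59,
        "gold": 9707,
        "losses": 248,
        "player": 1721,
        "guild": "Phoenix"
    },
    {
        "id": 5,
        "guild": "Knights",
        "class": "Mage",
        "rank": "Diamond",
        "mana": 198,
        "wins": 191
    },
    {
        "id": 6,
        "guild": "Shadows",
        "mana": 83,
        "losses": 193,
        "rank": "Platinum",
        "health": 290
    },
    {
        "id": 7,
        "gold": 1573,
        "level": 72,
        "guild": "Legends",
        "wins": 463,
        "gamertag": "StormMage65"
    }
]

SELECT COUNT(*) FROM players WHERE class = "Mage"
1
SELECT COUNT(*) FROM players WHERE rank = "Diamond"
1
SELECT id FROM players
[1, 2, 3, 4, 5, 6, 7]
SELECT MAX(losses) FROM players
248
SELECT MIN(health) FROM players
246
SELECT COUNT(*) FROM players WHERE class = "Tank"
1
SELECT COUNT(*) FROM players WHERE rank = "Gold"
1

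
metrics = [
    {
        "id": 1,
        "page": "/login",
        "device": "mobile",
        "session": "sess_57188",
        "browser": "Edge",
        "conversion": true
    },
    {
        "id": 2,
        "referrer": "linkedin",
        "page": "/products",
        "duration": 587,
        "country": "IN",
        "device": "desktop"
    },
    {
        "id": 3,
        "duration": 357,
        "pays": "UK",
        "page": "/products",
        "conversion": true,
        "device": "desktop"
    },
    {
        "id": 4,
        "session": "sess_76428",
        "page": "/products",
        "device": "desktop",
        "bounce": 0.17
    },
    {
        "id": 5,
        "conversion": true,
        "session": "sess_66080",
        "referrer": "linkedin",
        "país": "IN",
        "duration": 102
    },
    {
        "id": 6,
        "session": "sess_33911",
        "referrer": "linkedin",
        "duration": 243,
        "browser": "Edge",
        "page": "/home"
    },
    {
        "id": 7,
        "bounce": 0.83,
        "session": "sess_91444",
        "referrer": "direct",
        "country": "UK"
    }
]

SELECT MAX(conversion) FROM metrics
True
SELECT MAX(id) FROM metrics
7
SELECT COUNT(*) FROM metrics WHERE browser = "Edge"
2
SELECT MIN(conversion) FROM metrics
True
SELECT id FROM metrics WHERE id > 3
[4, 5, 6, 7]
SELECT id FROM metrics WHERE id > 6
[7]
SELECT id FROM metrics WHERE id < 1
[]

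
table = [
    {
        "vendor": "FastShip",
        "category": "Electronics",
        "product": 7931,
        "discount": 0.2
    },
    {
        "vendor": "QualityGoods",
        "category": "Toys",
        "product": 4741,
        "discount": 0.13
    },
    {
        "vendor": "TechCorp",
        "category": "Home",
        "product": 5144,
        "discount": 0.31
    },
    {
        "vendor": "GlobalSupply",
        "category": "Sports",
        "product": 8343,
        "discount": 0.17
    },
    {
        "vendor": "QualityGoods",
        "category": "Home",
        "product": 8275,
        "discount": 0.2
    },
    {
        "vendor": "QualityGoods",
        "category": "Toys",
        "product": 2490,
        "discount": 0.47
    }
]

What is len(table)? 6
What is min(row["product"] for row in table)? 2490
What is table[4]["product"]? 8275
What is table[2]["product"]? 5144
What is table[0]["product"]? 7931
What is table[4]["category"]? "Home"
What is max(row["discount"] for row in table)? 0.47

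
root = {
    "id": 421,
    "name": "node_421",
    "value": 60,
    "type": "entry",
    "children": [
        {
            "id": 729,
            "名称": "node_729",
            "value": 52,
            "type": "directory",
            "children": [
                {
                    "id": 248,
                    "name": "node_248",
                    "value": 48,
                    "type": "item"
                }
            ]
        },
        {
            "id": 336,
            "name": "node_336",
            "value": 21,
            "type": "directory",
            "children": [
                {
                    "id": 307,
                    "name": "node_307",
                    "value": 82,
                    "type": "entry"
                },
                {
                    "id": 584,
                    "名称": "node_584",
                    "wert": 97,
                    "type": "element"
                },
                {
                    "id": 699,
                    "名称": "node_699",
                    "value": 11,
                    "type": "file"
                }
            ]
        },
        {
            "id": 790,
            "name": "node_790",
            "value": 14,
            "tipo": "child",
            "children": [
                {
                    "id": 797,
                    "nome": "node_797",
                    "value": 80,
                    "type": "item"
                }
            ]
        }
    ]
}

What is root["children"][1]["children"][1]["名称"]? "node_584"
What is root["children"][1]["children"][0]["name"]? "node_307"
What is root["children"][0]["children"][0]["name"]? "node_248"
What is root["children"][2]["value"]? 14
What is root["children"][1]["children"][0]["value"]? 82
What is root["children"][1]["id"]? 336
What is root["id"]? 421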